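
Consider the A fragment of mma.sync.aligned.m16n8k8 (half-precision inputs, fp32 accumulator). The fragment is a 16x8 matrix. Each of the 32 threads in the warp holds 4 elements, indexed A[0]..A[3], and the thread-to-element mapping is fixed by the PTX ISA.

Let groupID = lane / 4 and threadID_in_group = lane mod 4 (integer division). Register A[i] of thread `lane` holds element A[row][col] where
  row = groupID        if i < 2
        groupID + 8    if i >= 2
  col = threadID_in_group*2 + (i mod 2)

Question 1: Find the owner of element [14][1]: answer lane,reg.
r=14->g=6,rb=1  c=1->t=0,b0=1
L=6*4+0=24  i=1*2+1=3

24,3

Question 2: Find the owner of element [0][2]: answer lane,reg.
1,0

r=0⇒gr=0,Rb=0  c=2⇒th=1,odd=0
L=0*4+1=1  i=0*2+0=0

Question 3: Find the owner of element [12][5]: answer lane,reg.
r: 12->gid=4,r8=1  c: 5->tid=2,i&1=1
L=4*4+2=18  i=1*2+1=3

18,3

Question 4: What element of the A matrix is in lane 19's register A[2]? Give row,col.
lane 19: G=4 (19/4), T=3 (19%4)
i=2: r=4+8=12, c=3*2+0=6

12,6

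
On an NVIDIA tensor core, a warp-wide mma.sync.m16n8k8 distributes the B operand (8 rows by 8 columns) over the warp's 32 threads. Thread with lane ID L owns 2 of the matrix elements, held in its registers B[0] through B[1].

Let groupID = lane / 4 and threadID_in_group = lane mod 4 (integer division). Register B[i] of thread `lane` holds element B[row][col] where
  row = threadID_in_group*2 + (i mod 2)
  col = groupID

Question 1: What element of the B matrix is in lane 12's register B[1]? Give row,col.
L=12=>grp=12>>2=3, tig=12&3=0
[1]=>row 0·2+1=1  col grp=3

1,3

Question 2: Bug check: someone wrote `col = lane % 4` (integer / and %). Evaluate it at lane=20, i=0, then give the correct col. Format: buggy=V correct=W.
buggy=0 correct=5

`lane % 4`[20,0]⇒0
L=20⇒gr=20>>2=5, th=20&3=0
[0]⇒row 0·2+0=0  col gr=5
col: 0 vs 5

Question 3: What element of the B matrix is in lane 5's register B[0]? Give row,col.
lane 5: gr=1 (5/4), th=1 (5%4)
i=0: r=1*2+0=2, c=gr=1

2,1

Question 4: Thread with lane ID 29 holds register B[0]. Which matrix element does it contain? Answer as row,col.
L=29->gid=29>>2=7, tid=29&3=1
[0]->row 1·2+0=2  col gid=7

2,7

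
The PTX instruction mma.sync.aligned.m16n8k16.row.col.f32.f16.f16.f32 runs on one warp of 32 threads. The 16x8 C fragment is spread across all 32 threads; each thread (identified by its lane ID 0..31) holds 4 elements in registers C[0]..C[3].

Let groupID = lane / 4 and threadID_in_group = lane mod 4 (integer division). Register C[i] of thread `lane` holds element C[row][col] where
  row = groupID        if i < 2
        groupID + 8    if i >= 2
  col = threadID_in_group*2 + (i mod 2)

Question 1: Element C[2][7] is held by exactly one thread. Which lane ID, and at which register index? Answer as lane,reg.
r: 2->gid=2,r8=0  c: 7->tid=3,i&1=1
L=2*4+3=11  i=0*2+1=1

11,1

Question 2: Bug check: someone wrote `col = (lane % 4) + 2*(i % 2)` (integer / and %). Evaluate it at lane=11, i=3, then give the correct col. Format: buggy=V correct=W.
`(lane % 4) + 2*(i % 2)`[11,3]=>5
L=11=>grp=11>>2=2, tig=11&3=3
[3]=>row 2+8=10  col 3·2+1=7
col: 5 vs 7

buggy=5 correct=7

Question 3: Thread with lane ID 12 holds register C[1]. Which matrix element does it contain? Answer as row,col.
12: g=3,t=0
[1] (3+0,0*2+1) = (3,1)

3,1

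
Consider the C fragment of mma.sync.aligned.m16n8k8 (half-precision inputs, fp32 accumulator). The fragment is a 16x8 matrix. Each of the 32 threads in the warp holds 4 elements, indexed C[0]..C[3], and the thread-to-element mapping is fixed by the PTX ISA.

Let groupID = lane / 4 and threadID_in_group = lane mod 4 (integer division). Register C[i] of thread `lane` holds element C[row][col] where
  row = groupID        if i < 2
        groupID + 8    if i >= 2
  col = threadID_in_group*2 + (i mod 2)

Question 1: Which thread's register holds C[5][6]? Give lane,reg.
r=5→G=5,rhi=0  c=6→T=3,p=0
L=5*4+3=23  i=0*2+0=0

23,0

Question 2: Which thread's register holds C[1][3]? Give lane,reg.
r=1⇒gr=1,Rb=0  c=3⇒th=1,odd=1
L=1*4+1=5  i=0*2+1=1

5,1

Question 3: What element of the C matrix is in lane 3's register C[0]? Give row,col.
3: grp=0,tig=3
[0] (0+0,3*2+0) = (0,6)

0,6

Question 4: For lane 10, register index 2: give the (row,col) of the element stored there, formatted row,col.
10,4

lane 10->10/4=2, 10 mod 4=2
i=2  r:2+8->10  c:2·2+0->4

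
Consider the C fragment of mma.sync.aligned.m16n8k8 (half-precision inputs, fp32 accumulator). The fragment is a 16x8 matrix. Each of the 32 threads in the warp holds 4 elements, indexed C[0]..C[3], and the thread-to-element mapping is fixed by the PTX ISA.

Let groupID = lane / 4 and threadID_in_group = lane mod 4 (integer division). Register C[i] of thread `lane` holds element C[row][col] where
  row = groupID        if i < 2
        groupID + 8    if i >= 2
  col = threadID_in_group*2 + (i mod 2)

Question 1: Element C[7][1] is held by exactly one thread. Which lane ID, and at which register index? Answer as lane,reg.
r:7=>grp=7,rB=0  c:1=>tig=0,lo=1
L=7*4+0=28  i=0*2+1=1

28,1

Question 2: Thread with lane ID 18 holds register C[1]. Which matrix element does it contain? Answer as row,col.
4,5

L=18=>grp=18>>2=4, tig=18&3=2
[1]=>row 4+0=4  col 2·2+1=5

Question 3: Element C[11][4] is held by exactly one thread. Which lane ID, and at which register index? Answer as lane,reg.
r=11⇒gr=3,Rb=1  c=4⇒th=2,odd=0
L=3*4+2=14  i=1*2+0=2

14,2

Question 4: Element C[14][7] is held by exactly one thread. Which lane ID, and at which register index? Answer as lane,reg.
r:14=>grp=6,rB=1  c:7=>tig=3,lo=1
L=6*4+3=27  i=1*2+1=3

27,3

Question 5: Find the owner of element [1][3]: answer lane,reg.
r=1->g=1,rb=0  c=3->t=1,b0=1
L=1*4+1=5  i=0*2+1=1

5,1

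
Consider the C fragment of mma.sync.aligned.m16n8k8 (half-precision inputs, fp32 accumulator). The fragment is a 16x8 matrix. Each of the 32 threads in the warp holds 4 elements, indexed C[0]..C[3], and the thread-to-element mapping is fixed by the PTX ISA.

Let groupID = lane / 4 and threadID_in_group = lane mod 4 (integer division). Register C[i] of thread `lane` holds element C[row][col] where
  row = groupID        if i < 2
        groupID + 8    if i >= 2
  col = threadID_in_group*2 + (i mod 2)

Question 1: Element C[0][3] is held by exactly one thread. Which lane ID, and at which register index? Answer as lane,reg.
1,1

r=0⇒gr=0,Rb=0  c=3⇒th=1,odd=1
L=0*4+1=1  i=0*2+1=1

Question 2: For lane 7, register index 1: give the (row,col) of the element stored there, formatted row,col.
1,7

lane 7->7/4=1, 7 mod 4=3
i=1  r:1+0->1  c:2·3+1->7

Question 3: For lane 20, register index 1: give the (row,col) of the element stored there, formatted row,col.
20: gr=5,th=0
[1] (5+0,0*2+1) = (5,1)

5,1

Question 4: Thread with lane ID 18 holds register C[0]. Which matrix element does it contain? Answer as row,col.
18: gr=4,th=2
[0] (4+0,2*2+0) = (4,4)

4,4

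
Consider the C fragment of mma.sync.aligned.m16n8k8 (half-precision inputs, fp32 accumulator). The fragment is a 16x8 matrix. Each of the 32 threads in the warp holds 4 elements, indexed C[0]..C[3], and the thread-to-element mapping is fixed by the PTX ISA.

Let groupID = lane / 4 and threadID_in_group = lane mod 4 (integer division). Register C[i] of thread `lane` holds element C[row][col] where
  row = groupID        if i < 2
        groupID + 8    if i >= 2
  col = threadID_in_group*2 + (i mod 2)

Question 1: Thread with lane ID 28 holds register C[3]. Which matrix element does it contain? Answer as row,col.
lane 28⇒28/4=7, 28 mod 4=0
i=3  r:7+8⇒15  c:2·0+1⇒1

15,1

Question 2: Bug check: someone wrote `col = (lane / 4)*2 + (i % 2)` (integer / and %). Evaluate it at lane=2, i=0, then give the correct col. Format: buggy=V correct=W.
buggy=0 correct=4

`(lane / 4)*2 + (i % 2)`[2,0]->0
L=2->g=2>>2=0, t=2&3=2
[0]->row 0+0=0  col 2·2+0=4
col: 0 vs 4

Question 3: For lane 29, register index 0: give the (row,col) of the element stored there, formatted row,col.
7,2

lane 29: gid=7 (29/4), tid=1 (29%4)
i=0: r=7+0=7, c=1*2+0=2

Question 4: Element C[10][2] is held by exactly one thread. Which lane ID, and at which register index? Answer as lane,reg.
9,2

r: 10->gid=2,r8=1  c: 2->tid=1,i&1=0
L=2*4+1=9  i=1*2+0=2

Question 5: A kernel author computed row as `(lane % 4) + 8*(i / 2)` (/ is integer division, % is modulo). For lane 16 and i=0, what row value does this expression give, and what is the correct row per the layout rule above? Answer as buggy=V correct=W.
`(lane % 4) + 8*(i / 2)`[16,0]⇒0
L=16⇒gr=16>>2=4, th=16&3=0
[0]⇒row 4+0=4  col 0·2+0=0
row: 0 vs 4

buggy=0 correct=4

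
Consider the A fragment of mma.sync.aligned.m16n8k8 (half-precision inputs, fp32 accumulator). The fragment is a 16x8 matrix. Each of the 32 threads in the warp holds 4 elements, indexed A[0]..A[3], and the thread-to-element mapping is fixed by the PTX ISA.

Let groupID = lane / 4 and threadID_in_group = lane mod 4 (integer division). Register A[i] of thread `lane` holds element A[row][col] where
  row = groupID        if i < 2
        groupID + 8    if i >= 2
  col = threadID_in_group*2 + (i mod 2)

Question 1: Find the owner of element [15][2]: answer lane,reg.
r:15=>grp=7,rB=1  c:2=>tig=1,lo=0
L=7*4+1=29  i=1*2+0=2

29,2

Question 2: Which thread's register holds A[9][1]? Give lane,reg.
r: 9->gid=1,r8=1  c: 1->tid=0,i&1=1
L=1*4+0=4  i=1*2+1=3

4,3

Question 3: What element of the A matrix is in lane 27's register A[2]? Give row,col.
L=27->g=27>>2=6, t=27&3=3
[2]->row 6+8=14  col 3·2+0=6

14,6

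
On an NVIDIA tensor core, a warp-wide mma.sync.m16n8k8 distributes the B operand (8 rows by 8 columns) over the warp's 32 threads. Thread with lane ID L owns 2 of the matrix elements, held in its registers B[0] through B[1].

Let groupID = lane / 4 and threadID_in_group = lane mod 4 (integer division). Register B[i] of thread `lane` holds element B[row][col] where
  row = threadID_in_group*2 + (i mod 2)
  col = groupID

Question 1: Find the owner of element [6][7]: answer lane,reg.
c:7=>grp=7  r:6=>tig=3,lo=0
L=7*4+3=31  i=0=0

31,0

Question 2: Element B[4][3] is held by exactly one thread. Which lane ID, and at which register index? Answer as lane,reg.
14,0

c: 3->gid=3  r: 4->tid=2,i&1=0
L=3*4+2=14  i=0=0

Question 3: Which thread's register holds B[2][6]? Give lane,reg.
c:6=>grp=6  r:2=>tig=1,lo=0
L=6*4+1=25  i=0=0

25,0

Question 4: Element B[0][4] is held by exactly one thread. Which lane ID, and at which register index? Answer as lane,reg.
16,0

c:4=>grp=4  r:0=>tig=0,lo=0
L=4*4+0=16  i=0=0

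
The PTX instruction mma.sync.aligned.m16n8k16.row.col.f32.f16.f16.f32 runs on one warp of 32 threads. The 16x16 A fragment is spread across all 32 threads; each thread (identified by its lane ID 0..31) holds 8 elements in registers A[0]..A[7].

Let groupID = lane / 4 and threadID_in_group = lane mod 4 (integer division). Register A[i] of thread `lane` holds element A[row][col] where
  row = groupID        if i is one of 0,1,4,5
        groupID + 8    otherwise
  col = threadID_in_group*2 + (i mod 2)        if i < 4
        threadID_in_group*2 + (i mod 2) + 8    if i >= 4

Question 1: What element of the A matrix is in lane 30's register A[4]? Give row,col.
7,12

lane 30->30/4=7, 30 mod 4=2
i=4  r:7+0->7  c:2·2+0+8->12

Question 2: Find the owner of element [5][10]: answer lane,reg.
21,4

r:5=>grp=5,rB=0  c:10=>cB=1,tig=1,lo=0
L=5*4+1=21  i=1*4+0*2+0=4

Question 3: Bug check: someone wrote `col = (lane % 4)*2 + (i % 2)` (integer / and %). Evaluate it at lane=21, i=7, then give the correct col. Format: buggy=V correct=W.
`(lane % 4)*2 + (i % 2)`[21,7]⇒3
L=21⇒gr=21>>2=5, th=21&3=1
[7]⇒row 5+8=13  col 1·2+1+8=11
col: 3 vs 11

buggy=3 correct=11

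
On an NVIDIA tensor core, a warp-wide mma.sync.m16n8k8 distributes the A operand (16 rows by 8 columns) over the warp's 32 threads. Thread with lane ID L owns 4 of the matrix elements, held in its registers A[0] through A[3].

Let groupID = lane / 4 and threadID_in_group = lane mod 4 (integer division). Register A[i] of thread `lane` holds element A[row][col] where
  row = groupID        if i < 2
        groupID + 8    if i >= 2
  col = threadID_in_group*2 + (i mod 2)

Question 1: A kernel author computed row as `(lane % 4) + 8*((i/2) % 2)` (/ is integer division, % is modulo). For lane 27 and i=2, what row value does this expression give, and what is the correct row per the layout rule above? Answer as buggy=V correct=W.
buggy=11 correct=14

`(lane % 4) + 8*((i/2) % 2)`[27,2]=>11
27: grp=6,tig=3
[2] (6+8,3*2+0) = (14,6)
row: 11 vs 14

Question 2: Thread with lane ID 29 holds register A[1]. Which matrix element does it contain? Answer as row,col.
7,3

L=29->g=29>>2=7, t=29&3=1
[1]->row 7+0=7  col 1·2+1=3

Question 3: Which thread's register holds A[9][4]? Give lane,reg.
6,2

r=9->g=1,rb=1  c=4->t=2,b0=0
L=1*4+2=6  i=1*2+0=2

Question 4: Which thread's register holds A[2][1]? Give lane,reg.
r:2=>grp=2,rB=0  c:1=>tig=0,lo=1
L=2*4+0=8  i=0*2+1=1

8,1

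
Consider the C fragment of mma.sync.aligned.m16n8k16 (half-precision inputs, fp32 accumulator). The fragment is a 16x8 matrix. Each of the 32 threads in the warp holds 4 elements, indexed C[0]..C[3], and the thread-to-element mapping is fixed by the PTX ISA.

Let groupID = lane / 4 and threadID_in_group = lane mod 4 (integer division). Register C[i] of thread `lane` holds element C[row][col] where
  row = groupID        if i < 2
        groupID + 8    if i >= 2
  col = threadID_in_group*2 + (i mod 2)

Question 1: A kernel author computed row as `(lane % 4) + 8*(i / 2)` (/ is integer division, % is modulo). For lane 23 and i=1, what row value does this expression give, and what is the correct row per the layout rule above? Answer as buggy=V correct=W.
buggy=3 correct=5

`(lane % 4) + 8*(i / 2)`[23,1]->3
lane 23: gid=5 (23/4), tid=3 (23%4)
i=1: r=5+0=5, c=3*2+1=7
row: 3 vs 5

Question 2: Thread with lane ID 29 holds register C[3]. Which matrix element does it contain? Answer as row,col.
15,3

29: gr=7,th=1
[3] (7+8,1*2+1) = (15,3)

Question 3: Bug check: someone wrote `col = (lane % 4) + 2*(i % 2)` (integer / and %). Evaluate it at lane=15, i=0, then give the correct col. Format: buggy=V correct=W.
`(lane % 4) + 2*(i % 2)`[15,0]→3
lane 15: G=3 (15/4), T=3 (15%4)
i=0: r=3+0=3, c=3*2+0=6
col: 3 vs 6

buggy=3 correct=6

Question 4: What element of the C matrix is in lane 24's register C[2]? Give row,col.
14,0

24: g=6,t=0
[2] (6+8,0*2+0) = (14,0)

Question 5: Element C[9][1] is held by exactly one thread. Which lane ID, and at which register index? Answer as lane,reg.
r: 9->gid=1,r8=1  c: 1->tid=0,i&1=1
L=1*4+0=4  i=1*2+1=3

4,3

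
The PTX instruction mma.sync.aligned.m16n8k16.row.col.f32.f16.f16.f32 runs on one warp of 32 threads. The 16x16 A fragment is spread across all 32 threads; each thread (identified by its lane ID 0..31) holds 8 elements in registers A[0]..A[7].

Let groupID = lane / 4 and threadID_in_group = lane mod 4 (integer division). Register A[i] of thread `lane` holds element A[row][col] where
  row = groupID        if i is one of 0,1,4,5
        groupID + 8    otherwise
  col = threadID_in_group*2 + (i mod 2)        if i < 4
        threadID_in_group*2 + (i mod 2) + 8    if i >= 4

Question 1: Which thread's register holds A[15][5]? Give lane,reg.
30,3

r=15→G=7,rhi=1  c=5→chi=0,T=2,p=1
L=7*4+2=30  i=0*4+1*2+1=3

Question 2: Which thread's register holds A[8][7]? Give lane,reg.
r: 8->gid=0,r8=1  c: 7->c8=0,tid=3,i&1=1
L=0*4+3=3  i=0*4+1*2+1=3

3,3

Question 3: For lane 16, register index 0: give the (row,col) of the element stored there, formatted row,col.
L=16->g=16>>2=4, t=16&3=0
[0]->row 4+0=4  col 0·2+0+0=0

4,0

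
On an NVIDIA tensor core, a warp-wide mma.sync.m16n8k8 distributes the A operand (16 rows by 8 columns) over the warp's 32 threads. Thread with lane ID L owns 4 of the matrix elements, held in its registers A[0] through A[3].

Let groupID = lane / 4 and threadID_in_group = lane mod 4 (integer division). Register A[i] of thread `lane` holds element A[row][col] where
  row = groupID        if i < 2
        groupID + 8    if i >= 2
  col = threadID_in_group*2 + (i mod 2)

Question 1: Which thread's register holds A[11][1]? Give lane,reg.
r=11⇒gr=3,Rb=1  c=1⇒th=0,odd=1
L=3*4+0=12  i=1*2+1=3

12,3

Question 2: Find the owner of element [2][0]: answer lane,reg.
r: 2->gid=2,r8=0  c: 0->tid=0,i&1=0
L=2*4+0=8  i=0*2+0=0

8,0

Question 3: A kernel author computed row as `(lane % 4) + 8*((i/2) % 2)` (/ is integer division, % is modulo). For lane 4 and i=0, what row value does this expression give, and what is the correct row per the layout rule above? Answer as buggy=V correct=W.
`(lane % 4) + 8*((i/2) % 2)`[4,0]->0
lane 4: g=1 (4/4), t=0 (4%4)
i=0: r=1+0=1, c=0*2+0=0
row: 0 vs 1

buggy=0 correct=1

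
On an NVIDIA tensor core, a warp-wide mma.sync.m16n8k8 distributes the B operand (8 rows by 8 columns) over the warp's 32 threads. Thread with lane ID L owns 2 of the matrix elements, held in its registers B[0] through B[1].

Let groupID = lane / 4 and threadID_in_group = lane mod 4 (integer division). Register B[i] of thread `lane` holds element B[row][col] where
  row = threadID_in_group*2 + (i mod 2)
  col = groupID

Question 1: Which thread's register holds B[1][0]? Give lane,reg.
0,1

c=0⇒gr=0  r=1⇒th=0,odd=1
L=0*4+0=0  i=1=1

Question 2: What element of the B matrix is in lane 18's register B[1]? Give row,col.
5,4

lane 18→18/4=4, 18 mod 4=2
i=1  r:2·2+1→5  c:4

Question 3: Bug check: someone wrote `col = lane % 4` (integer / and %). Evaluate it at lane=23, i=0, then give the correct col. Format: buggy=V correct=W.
`lane % 4`[23,0]=>3
L=23=>grp=23>>2=5, tig=23&3=3
[0]=>row 3·2+0=6  col grp=5
col: 3 vs 5

buggy=3 correct=5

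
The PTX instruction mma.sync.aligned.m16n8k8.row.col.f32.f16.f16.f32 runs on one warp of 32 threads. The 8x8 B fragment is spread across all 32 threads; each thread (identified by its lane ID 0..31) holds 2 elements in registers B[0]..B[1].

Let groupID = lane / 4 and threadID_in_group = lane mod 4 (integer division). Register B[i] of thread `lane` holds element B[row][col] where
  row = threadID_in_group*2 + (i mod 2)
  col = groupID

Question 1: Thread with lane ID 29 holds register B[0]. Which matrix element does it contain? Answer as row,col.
2,7

lane 29=>29/4=7, 29 mod 4=1
i=0  r:2·1+0=>2  c:7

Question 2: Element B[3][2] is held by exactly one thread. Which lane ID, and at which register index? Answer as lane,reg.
c=2→G=2  r=3→T=1,p=1
L=2*4+1=9  i=1=1

9,1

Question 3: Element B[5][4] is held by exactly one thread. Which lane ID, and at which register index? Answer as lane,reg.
18,1

c=4⇒gr=4  r=5⇒th=2,odd=1
L=4*4+2=18  i=1=1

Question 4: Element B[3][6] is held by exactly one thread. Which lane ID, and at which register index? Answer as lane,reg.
c=6->g=6  r=3->t=1,b0=1
L=6*4+1=25  i=1=1

25,1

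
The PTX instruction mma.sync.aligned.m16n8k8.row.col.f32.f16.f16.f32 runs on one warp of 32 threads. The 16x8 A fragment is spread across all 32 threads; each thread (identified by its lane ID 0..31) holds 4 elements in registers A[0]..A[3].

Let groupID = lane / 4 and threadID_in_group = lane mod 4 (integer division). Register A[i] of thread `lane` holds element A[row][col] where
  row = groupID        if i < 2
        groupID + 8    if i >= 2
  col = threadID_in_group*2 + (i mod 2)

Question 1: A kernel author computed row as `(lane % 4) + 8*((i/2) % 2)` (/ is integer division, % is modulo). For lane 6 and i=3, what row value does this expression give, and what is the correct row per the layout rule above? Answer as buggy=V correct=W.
buggy=10 correct=9

`(lane % 4) + 8*((i/2) % 2)`[6,3]⇒10
lane 6⇒6/4=1, 6 mod 4=2
i=3  r:1+8⇒9  c:2·2+1⇒5
row: 10 vs 9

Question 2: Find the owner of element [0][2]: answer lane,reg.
1,0

r: 0->gid=0,r8=0  c: 2->tid=1,i&1=0
L=0*4+1=1  i=0*2+0=0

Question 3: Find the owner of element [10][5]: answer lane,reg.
r: 10->gid=2,r8=1  c: 5->tid=2,i&1=1
L=2*4+2=10  i=1*2+1=3

10,3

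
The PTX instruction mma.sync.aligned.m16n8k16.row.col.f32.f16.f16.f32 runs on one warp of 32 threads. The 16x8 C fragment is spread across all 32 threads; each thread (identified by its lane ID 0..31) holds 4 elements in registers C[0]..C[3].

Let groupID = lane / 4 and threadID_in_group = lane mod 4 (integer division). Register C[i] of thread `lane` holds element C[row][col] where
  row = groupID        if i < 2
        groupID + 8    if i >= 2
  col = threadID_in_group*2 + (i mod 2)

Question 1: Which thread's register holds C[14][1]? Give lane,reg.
24,3

r: 14->gid=6,r8=1  c: 1->tid=0,i&1=1
L=6*4+0=24  i=1*2+1=3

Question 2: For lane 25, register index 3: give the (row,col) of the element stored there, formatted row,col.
14,3

L=25->g=25>>2=6, t=25&3=1
[3]->row 6+8=14  col 1·2+1=3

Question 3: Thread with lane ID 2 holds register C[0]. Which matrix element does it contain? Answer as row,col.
0,4

lane 2⇒2/4=0, 2 mod 4=2
i=0  r:0+0⇒0  c:2·2+0⇒4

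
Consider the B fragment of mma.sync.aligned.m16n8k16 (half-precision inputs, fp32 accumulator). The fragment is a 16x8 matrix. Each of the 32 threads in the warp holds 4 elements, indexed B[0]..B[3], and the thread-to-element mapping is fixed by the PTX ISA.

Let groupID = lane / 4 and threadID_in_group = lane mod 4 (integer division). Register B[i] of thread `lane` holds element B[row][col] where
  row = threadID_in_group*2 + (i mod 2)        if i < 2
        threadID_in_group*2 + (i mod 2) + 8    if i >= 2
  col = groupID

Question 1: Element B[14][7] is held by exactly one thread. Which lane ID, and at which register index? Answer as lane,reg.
c=7→G=7  r=14→rhi=1,T=3,p=0
L=7*4+3=31  i=1*2+0=2

31,2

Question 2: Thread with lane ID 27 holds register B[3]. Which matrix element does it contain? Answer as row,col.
27: gid=6,tid=3
[3] (3*2+1+8,6) = (15,6)

15,6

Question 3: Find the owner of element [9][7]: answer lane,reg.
28,3

c=7⇒gr=7  r=9⇒Rb=1,th=0,odd=1
L=7*4+0=28  i=1*2+1=3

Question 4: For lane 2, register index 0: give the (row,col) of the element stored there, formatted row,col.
4,0

L=2->g=2>>2=0, t=2&3=2
[0]->row 2·2+0+0=4  col g=0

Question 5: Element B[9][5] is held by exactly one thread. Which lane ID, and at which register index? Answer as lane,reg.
20,3

c: 5->gid=5  r: 9->r8=1,tid=0,i&1=1
L=5*4+0=20  i=1*2+1=3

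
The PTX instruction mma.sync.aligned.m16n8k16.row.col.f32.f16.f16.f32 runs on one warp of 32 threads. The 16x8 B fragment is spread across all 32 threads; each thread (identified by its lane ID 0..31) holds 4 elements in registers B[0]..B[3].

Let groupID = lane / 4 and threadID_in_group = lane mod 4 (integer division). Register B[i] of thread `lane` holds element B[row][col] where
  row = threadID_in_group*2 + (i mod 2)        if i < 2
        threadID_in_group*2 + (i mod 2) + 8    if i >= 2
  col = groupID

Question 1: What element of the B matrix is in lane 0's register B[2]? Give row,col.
L=0->g=0>>2=0, t=0&3=0
[2]->row 0·2+0+8=8  col g=0

8,0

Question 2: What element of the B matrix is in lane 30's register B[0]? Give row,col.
lane 30→30/4=7, 30 mod 4=2
i=0  r:2·2+0+0→4  c:7

4,7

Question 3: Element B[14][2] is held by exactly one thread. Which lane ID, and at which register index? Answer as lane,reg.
11,2

c: 2->gid=2  r: 14->r8=1,tid=3,i&1=0
L=2*4+3=11  i=1*2+0=2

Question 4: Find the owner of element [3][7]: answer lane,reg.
29,1

c: 7->gid=7  r: 3->r8=0,tid=1,i&1=1
L=7*4+1=29  i=0*2+1=1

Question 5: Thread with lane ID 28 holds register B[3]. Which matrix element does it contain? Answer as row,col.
9,7

lane 28→28/4=7, 28 mod 4=0
i=3  r:2·0+1+8→9  c:7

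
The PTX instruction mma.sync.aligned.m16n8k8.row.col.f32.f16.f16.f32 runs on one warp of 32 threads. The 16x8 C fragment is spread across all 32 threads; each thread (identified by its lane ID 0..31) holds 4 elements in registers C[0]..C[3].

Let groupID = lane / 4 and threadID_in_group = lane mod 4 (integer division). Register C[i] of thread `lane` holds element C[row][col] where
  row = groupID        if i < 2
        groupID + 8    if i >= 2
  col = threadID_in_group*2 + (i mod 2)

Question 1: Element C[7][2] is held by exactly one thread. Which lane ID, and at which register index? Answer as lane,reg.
r=7->g=7,rb=0  c=2->t=1,b0=0
L=7*4+1=29  i=0*2+0=0

29,0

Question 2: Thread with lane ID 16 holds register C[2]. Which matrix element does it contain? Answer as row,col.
L=16⇒gr=16>>2=4, th=16&3=0
[2]⇒row 4+8=12  col 0·2+0=0

12,0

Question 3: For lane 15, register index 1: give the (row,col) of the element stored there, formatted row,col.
15: gr=3,th=3
[1] (3+0,3*2+1) = (3,7)

3,7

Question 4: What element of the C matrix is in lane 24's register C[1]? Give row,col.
6,1

lane 24⇒24/4=6, 24 mod 4=0
i=1  r:6+0⇒6  c:2·0+1⇒1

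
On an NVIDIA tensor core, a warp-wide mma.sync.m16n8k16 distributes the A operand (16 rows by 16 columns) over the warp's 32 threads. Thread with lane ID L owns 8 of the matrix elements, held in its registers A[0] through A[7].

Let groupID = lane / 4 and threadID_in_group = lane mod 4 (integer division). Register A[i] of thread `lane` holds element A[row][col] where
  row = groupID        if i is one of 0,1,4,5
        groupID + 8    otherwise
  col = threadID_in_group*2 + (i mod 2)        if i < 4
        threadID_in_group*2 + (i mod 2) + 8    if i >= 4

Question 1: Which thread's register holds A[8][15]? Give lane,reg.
r:8=>grp=0,rB=1  c:15=>cB=1,tig=3,lo=1
L=0*4+3=3  i=1*4+1*2+1=7

3,7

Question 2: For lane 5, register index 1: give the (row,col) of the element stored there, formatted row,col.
L=5→G=5>>2=1, T=5&3=1
[1]→row 1+0=1  col 1·2+1+0=3

1,3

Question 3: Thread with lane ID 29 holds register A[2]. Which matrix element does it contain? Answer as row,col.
lane 29->29/4=7, 29 mod 4=1
i=2  r:7+8->15  c:2·1+0+0->2

15,2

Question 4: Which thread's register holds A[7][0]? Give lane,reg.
28,0

r=7->g=7,rb=0  c=0->cb=0,t=0,b0=0
L=7*4+0=28  i=0*4+0*2+0=0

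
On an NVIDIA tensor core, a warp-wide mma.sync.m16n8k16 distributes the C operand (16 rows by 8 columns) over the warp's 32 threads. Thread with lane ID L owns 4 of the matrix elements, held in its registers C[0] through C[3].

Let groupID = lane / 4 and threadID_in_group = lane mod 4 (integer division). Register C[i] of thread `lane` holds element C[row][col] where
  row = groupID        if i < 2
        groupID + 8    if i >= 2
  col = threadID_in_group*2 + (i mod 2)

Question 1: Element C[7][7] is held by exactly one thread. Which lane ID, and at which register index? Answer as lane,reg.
r=7→G=7,rhi=0  c=7→T=3,p=1
L=7*4+3=31  i=0*2+1=1

31,1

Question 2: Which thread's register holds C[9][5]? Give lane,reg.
6,3

r=9⇒gr=1,Rb=1  c=5⇒th=2,odd=1
L=1*4+2=6  i=1*2+1=3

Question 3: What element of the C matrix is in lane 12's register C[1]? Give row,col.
lane 12⇒12/4=3, 12 mod 4=0
i=1  r:3+0⇒3  c:2·0+1⇒1

3,1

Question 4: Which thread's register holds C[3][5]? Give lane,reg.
r: 3->gid=3,r8=0  c: 5->tid=2,i&1=1
L=3*4+2=14  i=0*2+1=1

14,1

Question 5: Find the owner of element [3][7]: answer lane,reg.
r=3→G=3,rhi=0  c=7→T=3,p=1
L=3*4+3=15  i=0*2+1=1

15,1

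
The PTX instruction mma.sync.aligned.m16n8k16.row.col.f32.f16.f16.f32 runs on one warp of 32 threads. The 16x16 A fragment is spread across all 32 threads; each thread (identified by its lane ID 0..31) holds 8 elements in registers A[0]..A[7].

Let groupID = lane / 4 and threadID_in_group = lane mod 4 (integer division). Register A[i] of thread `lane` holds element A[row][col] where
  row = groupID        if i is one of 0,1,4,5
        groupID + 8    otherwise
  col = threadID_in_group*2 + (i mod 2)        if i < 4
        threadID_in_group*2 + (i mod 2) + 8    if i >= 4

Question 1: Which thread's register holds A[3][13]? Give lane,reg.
14,5

r=3->g=3,rb=0  c=13->cb=1,t=2,b0=1
L=3*4+2=14  i=1*4+0*2+1=5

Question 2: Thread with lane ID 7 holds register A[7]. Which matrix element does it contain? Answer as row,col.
lane 7->7/4=1, 7 mod 4=3
i=7  r:1+8->9  c:2·3+1+8->15

9,15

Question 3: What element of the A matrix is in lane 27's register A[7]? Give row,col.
lane 27: g=6 (27/4), t=3 (27%4)
i=7: r=6+8=14, c=3*2+1+8=15

14,15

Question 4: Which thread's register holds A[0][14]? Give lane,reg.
3,4

r=0→G=0,rhi=0  c=14→chi=1,T=3,p=0
L=0*4+3=3  i=1*4+0*2+0=4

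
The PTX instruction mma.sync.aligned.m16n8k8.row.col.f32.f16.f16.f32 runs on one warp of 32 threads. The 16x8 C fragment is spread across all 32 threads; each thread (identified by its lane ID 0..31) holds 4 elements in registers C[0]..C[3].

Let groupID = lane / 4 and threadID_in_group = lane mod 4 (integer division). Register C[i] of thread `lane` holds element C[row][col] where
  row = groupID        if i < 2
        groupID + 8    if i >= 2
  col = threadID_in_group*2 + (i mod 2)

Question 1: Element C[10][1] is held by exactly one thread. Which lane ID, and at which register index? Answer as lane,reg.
r:10=>grp=2,rB=1  c:1=>tig=0,lo=1
L=2*4+0=8  i=1*2+1=3

8,3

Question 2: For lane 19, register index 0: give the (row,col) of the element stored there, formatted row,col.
19: gid=4,tid=3
[0] (4+0,3*2+0) = (4,6)

4,6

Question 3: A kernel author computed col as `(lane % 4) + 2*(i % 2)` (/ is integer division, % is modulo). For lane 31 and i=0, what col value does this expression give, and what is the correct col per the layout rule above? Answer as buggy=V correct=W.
`(lane % 4) + 2*(i % 2)`[31,0]⇒3
31: gr=7,th=3
[0] (7+0,3*2+0) = (7,6)
col: 3 vs 6

buggy=3 correct=6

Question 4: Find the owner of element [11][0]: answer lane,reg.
r:11=>grp=3,rB=1  c:0=>tig=0,lo=0
L=3*4+0=12  i=1*2+0=2

12,2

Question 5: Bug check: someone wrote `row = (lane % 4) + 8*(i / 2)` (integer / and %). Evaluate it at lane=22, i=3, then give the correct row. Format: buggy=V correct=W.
`(lane % 4) + 8*(i / 2)`[22,3]→10
lane 22: G=5 (22/4), T=2 (22%4)
i=3: r=5+8=13, c=2*2+1=5
row: 10 vs 13

buggy=10 correct=13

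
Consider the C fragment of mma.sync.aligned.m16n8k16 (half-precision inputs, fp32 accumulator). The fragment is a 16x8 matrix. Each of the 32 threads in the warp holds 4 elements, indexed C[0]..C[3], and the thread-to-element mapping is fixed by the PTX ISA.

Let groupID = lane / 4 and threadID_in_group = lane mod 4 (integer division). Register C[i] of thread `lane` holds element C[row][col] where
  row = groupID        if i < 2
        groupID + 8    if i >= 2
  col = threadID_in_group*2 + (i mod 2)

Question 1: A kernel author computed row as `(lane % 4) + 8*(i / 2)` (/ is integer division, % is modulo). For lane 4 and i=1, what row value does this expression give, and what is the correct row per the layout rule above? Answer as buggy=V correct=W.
buggy=0 correct=1

`(lane % 4) + 8*(i / 2)`[4,1]->0
4: gid=1,tid=0
[1] (1+0,0*2+1) = (1,1)
row: 0 vs 1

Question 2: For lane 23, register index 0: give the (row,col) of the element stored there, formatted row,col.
lane 23: grp=5 (23/4), tig=3 (23%4)
i=0: r=5+0=5, c=3*2+0=6

5,6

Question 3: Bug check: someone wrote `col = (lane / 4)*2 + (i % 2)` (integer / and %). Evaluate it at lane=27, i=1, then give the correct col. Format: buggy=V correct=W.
`(lane / 4)*2 + (i % 2)`[27,1]⇒13
lane 27⇒27/4=6, 27 mod 4=3
i=1  r:6+0⇒6  c:2·3+1⇒7
col: 13 vs 7

buggy=13 correct=7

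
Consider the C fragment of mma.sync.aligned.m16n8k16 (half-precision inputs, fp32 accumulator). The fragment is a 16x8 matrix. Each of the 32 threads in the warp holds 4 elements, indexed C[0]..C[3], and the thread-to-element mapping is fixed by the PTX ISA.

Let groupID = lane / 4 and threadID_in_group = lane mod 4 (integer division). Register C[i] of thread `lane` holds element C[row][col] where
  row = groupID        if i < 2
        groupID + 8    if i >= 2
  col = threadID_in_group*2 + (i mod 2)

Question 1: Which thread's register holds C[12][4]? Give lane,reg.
r: 12->gid=4,r8=1  c: 4->tid=2,i&1=0
L=4*4+2=18  i=1*2+0=2

18,2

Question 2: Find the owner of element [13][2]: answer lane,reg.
r=13⇒gr=5,Rb=1  c=2⇒th=1,odd=0
L=5*4+1=21  i=1*2+0=2

21,2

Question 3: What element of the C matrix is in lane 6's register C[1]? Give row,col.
L=6->gid=6>>2=1, tid=6&3=2
[1]->row 1+0=1  col 2·2+1=5

1,5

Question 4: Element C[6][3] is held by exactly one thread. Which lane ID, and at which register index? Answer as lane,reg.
25,1

r:6=>grp=6,rB=0  c:3=>tig=1,lo=1
L=6*4+1=25  i=0*2+1=1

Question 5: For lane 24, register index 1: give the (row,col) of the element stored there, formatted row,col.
6,1

L=24→G=24>>2=6, T=24&3=0
[1]→row 6+0=6  col 0·2+1=1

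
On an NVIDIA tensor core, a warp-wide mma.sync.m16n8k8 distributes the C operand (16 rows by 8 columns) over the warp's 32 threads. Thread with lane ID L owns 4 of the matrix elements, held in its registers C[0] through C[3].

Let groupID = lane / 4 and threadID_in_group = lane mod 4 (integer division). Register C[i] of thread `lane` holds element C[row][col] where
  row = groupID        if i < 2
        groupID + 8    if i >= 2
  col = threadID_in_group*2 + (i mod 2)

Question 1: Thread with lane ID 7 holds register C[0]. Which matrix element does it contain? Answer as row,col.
L=7→G=7>>2=1, T=7&3=3
[0]→row 1+0=1  col 3·2+0=6

1,6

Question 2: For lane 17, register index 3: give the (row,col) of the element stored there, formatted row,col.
12,3

17: gr=4,th=1
[3] (4+8,1*2+1) = (12,3)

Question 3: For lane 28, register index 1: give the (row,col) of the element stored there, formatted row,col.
lane 28→28/4=7, 28 mod 4=0
i=1  r:7+0→7  c:2·0+1→1

7,1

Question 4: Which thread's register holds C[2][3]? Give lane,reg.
9,1

r=2→G=2,rhi=0  c=3→T=1,p=1
L=2*4+1=9  i=0*2+1=1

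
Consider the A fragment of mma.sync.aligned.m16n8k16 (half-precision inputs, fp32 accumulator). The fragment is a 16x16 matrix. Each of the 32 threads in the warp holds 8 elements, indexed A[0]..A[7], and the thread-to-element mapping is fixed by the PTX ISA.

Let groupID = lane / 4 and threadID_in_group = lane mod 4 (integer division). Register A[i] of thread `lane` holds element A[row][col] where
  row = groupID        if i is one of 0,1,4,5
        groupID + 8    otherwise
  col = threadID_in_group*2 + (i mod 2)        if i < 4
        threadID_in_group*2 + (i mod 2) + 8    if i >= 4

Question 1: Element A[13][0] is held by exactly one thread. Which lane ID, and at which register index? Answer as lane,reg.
r:13=>grp=5,rB=1  c:0=>cB=0,tig=0,lo=0
L=5*4+0=20  i=0*4+1*2+0=2

20,2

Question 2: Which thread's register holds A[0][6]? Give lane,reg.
3,0

r=0⇒gr=0,Rb=0  c=6⇒Cb=0,th=3,odd=0
L=0*4+3=3  i=0*4+0*2+0=0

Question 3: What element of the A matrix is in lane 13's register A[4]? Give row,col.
13: G=3,T=1
[4] (3+0,1*2+0+8) = (3,10)

3,10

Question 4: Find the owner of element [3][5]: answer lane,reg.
14,1

r: 3->gid=3,r8=0  c: 5->c8=0,tid=2,i&1=1
L=3*4+2=14  i=0*4+0*2+1=1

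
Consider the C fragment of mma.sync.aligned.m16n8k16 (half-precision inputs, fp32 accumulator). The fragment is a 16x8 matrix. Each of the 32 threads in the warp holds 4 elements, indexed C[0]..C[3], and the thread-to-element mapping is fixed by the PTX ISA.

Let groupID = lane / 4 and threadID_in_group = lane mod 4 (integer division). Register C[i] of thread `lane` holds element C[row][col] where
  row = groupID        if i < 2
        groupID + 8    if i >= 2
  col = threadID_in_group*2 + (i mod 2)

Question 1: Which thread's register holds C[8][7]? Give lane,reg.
r: 8->gid=0,r8=1  c: 7->tid=3,i&1=1
L=0*4+3=3  i=1*2+1=3

3,3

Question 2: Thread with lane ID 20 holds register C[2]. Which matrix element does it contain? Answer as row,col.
20: gid=5,tid=0
[2] (5+8,0*2+0) = (13,0)

13,0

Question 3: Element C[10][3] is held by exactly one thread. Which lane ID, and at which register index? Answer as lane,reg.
9,3

r: 10->gid=2,r8=1  c: 3->tid=1,i&1=1
L=2*4+1=9  i=1*2+1=3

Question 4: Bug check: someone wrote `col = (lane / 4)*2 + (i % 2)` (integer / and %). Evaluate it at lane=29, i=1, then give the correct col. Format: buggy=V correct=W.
`(lane / 4)*2 + (i % 2)`[29,1]=>15
lane 29=>29/4=7, 29 mod 4=1
i=1  r:7+0=>7  c:2·1+1=>3
col: 15 vs 3

buggy=15 correct=3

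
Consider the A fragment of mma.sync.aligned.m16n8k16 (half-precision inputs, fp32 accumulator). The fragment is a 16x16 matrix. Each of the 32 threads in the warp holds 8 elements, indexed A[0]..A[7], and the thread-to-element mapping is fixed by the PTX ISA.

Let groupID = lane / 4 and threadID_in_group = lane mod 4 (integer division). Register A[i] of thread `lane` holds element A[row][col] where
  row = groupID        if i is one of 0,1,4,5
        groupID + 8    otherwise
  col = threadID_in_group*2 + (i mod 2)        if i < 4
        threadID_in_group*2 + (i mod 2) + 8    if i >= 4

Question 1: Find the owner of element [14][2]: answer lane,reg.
25,2

r=14→G=6,rhi=1  c=2→chi=0,T=1,p=0
L=6*4+1=25  i=0*4+1*2+0=2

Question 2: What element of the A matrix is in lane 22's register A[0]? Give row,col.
lane 22: g=5 (22/4), t=2 (22%4)
i=0: r=5+0=5, c=2*2+0+0=4

5,4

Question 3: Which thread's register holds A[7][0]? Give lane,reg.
r=7->g=7,rb=0  c=0->cb=0,t=0,b0=0
L=7*4+0=28  i=0*4+0*2+0=0

28,0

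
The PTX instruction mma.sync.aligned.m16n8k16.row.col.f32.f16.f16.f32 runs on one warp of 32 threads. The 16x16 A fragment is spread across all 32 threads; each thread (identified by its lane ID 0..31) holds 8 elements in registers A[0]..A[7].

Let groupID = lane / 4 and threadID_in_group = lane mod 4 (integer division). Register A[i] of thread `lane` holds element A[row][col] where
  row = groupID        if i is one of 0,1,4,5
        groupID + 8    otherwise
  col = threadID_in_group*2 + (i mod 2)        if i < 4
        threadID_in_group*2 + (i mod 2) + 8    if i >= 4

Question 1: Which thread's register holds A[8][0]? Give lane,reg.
0,2

r=8->g=0,rb=1  c=0->cb=0,t=0,b0=0
L=0*4+0=0  i=0*4+1*2+0=2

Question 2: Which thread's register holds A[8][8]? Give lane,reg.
0,6

r=8->g=0,rb=1  c=8->cb=1,t=0,b0=0
L=0*4+0=0  i=1*4+1*2+0=6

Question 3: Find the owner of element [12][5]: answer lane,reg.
r=12->g=4,rb=1  c=5->cb=0,t=2,b0=1
L=4*4+2=18  i=0*4+1*2+1=3

18,3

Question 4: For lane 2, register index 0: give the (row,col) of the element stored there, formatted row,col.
0,4

2: g=0,t=2
[0] (0+0,2*2+0+0) = (0,4)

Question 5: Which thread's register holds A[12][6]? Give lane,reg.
19,2

r: 12->gid=4,r8=1  c: 6->c8=0,tid=3,i&1=0
L=4*4+3=19  i=0*4+1*2+0=2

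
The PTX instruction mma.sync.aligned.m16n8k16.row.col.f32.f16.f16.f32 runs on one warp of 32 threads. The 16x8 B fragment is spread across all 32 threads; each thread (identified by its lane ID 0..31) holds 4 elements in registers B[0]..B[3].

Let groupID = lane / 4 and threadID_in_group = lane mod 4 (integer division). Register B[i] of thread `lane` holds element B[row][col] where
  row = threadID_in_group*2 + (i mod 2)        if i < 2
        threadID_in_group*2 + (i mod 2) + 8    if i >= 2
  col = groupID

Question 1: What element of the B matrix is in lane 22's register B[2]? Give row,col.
lane 22: grp=5 (22/4), tig=2 (22%4)
i=2: r=2*2+0+8=12, c=grp=5

12,5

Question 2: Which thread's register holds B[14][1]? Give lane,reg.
c=1⇒gr=1  r=14⇒Rb=1,th=3,odd=0
L=1*4+3=7  i=1*2+0=2

7,2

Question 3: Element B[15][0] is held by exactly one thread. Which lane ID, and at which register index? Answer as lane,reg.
3,3

c:0=>grp=0  r:15=>rB=1,tig=3,lo=1
L=0*4+3=3  i=1*2+1=3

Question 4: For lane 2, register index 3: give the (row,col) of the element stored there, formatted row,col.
lane 2: grp=0 (2/4), tig=2 (2%4)
i=3: r=2*2+1+8=13, c=grp=0

13,0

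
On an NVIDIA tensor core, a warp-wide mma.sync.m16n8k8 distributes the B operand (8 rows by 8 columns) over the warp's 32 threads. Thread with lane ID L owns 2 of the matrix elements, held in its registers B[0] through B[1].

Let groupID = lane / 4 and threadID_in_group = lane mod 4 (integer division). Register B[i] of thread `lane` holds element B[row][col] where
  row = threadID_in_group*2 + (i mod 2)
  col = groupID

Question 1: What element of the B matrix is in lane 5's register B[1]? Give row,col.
3,1

lane 5: g=1 (5/4), t=1 (5%4)
i=1: r=1*2+1=3, c=g=1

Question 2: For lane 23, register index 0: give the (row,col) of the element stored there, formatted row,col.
lane 23: G=5 (23/4), T=3 (23%4)
i=0: r=3*2+0=6, c=G=5

6,5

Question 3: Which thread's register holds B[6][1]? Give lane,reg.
7,0

c: 1->gid=1  r: 6->tid=3,i&1=0
L=1*4+3=7  i=0=0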